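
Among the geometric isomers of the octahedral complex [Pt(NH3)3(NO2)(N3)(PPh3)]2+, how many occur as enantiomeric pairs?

In an octahedral complex each vertex has one trans partner and four cis neighbours.
Working through the distinct placements yields 4 geometric isomers: NH3 mer (3 arrangements); NH3 fac (chiral).
One of these lacks any improper symmetry element and so occurs as an enantiomeric pair, giving 4 + 1 = 5 stereoisomers in total.

1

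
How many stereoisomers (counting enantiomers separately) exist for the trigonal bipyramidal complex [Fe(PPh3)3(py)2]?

A trigonal bipyramid has two axial and three equatorial sites, which are chemically inequivalent.
There are 3 geometric isomers: py both equatorial; py one axial, one equatorial; py both axial.
Each arrangement has an internal mirror plane or centre of symmetry, so none is chiral.

3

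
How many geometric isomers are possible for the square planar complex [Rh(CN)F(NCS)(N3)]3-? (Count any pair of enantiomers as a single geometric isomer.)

3

Systematic placement gives 3 geometric isomers: (CN/N3 trans, F/NCS trans); (CN/NCS trans, F/N3 trans); (CN/F trans, N3/NCS trans).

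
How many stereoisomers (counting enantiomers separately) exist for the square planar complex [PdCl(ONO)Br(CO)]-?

3

There are 3 geometric isomers: (Br/Cl trans, CO/ONO trans); (Br/ONO trans, CO/Cl trans); (Br/CO trans, Cl/ONO trans).
Each arrangement has an internal mirror plane or centre of symmetry, so none is chiral.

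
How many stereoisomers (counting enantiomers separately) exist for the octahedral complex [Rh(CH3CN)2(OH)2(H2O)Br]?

8

The six octahedral sites form three mutually perpendicular trans pairs.
There are 6 geometric isomers: CH3CN cis, OH trans; CH3CN cis, OH cis (3 arrangements, 2 chiral); CH3CN trans, OH trans; CH3CN trans, OH cis.
Of these, 2 lack any improper symmetry element and so occur as enantiomeric pairs, giving 6 + 2 = 8 stereoisomers in total.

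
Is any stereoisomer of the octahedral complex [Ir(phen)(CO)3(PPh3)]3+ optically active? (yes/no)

no

In an octahedral complex each vertex has one trans partner and four cis neighbours.
Each phen is bidentate and must span two cis positions.
The distinct arrangements are (2 in all): CO mer; CO fac.
Each arrangement has an internal mirror plane or centre of symmetry, so none is chiral.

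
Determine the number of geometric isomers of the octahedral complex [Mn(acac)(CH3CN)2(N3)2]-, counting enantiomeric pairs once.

3

Each acac is bidentate and must span two cis positions.
Systematic placement gives 3 geometric isomers: CH3CN trans, N3 cis; CH3CN cis, N3 cis (chiral); CH3CN cis, N3 trans.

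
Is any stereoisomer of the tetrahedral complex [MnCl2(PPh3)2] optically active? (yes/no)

In a tetrahedral complex all four positions are equivalent and every pair of ligands is adjacent — there is no cis/trans distinction.
Only one geometric arrangement is possible.

no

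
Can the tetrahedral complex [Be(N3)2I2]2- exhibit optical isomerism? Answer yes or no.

no

In a tetrahedral complex all four positions are equivalent and every pair of ligands is adjacent — there is no cis/trans distinction.
Only one geometric arrangement is possible.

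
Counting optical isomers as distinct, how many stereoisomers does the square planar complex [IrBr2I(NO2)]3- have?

2

A square has two trans pairs of vertices; adjacent vertices are cis.
The distinct arrangements are (2 in all): Br cis; Br trans.
Each arrangement has an internal mirror plane or centre of symmetry, so none is chiral.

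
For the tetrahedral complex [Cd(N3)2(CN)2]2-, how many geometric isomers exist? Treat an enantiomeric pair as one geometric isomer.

1

Only one geometric arrangement is possible.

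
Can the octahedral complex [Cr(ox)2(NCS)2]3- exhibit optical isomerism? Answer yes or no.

yes

An octahedron has six vertices in three trans pairs; every non-trans pair is cis.
Each ox is bidentate and must span two cis positions.
Systematic placement gives 2 geometric isomers: NCS trans; NCS cis (chiral).
One of these lacks any improper symmetry element and so occurs as an enantiomeric pair, giving 2 + 1 = 3 stereoisomers in total.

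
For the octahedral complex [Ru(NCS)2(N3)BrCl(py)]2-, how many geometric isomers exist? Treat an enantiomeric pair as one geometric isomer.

An octahedron has six vertices in three trans pairs; every non-trans pair is cis.
Exhaustive case analysis gives 9 geometric isomers.

9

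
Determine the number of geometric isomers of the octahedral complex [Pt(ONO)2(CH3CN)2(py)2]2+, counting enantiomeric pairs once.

The six octahedral sites form three mutually perpendicular trans pairs.
Working through the distinct placements yields 5 geometric isomers: ONO trans, CH3CN trans, py trans; ONO cis, CH3CN trans, py cis; ONO cis, CH3CN cis, py trans; ONO cis, CH3CN cis, py cis (chiral); ONO trans, CH3CN cis, py cis.

5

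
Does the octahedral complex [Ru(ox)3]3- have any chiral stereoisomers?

yes

The six octahedral sites form three mutually perpendicular trans pairs.
Each ox is bidentate and must span two cis positions.
Only one geometric arrangement is possible; it has no improper symmetry element, so it exists as a pair of enantiomers (2 stereoisomers).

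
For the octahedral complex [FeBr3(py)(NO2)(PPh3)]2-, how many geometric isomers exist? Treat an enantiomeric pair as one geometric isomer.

4

An octahedron has six vertices in three trans pairs; every non-trans pair is cis.
Working through the distinct placements yields 4 geometric isomers: Br mer (3 arrangements); Br fac (chiral).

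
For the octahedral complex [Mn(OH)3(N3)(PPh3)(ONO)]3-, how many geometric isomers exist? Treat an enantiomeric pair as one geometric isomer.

The distinct arrangements are (4 in all): OH mer (3 arrangements); OH fac (chiral).

4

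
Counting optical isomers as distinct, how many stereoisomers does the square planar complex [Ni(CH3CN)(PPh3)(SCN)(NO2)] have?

The distinct arrangements are (3 in all): (CH3CN/PPh3 trans, NO2/SCN trans); (CH3CN/SCN trans, NO2/PPh3 trans); (CH3CN/NO2 trans, PPh3/SCN trans).
Each arrangement has an internal mirror plane or centre of symmetry, so none is chiral.

3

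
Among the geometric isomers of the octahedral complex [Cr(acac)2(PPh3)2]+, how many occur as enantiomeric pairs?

Each acac is bidentate and must span two cis positions.
There are 2 geometric isomers: PPh3 trans; PPh3 cis (chiral).
One of these lacks any improper symmetry element and so occurs as an enantiomeric pair, giving 2 + 1 = 3 stereoisomers in total.

1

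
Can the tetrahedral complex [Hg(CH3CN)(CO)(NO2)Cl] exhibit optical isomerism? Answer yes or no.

All four vertices of a tetrahedron are equivalent and mutually adjacent, so cis/trans isomerism cannot arise.
Only one geometric arrangement is possible; it has no improper symmetry element, so it exists as a pair of enantiomers (2 stereoisomers).

yes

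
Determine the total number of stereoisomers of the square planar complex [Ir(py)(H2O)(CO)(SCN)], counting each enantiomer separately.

3

A square has two trans pairs of vertices; adjacent vertices are cis.
Working through the distinct placements yields 3 geometric isomers: (CO/SCN trans, H2O/py trans); (CO/py trans, H2O/SCN trans); (CO/H2O trans, SCN/py trans).
Each arrangement has an internal mirror plane or centre of symmetry, so none is chiral.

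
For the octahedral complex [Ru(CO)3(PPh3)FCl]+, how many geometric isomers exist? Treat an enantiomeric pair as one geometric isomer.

4

Working through the distinct placements yields 4 geometric isomers: CO mer (3 arrangements); CO fac (chiral).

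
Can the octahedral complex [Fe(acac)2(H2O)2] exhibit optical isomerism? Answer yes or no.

Each acac is bidentate and must span two cis positions.
Systematic placement gives 2 geometric isomers: H2O trans; H2O cis (chiral).
One of these lacks any improper symmetry element and so occurs as an enantiomeric pair, giving 2 + 1 = 3 stereoisomers in total.

yes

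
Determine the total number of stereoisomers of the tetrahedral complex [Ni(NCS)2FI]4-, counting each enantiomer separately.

1

Only one geometric arrangement is possible.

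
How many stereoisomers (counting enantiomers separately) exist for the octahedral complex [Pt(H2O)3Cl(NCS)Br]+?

The distinct arrangements are (4 in all): H2O mer (3 arrangements); H2O fac (chiral).
One of these lacks any improper symmetry element and so occurs as an enantiomeric pair, giving 4 + 1 = 5 stereoisomers in total.

5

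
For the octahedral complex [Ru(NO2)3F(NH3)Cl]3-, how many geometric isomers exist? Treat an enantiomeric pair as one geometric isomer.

In an octahedral complex each vertex has one trans partner and four cis neighbours.
Systematic placement gives 4 geometric isomers: NO2 mer (3 arrangements); NO2 fac (chiral).

4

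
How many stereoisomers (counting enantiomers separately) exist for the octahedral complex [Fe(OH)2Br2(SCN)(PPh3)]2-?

8

In an octahedral complex each vertex has one trans partner and four cis neighbours.
Working through the distinct placements yields 6 geometric isomers: OH trans, Br trans; OH cis, Br trans; OH cis, Br cis (3 arrangements, 2 chiral); OH trans, Br cis.
Of these, 2 lack any improper symmetry element and so occur as enantiomeric pairs, giving 6 + 2 = 8 stereoisomers in total.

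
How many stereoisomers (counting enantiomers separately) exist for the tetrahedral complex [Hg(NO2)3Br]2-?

In a tetrahedral complex all four positions are equivalent and every pair of ligands is adjacent — there is no cis/trans distinction.
Only one geometric arrangement is possible.

1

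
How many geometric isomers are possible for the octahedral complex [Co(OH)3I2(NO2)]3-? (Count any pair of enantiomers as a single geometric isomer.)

3

An octahedron has six vertices in three trans pairs; every non-trans pair is cis.
Systematic placement gives 3 geometric isomers: OH mer, I trans; OH mer, I cis; OH fac, I cis.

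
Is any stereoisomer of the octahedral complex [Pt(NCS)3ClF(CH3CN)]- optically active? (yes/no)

yes

An octahedron has six vertices in three trans pairs; every non-trans pair is cis.
There are 4 geometric isomers: NCS mer (3 arrangements); NCS fac (chiral).
One of these lacks any improper symmetry element and so occurs as an enantiomeric pair, giving 4 + 1 = 5 stereoisomers in total.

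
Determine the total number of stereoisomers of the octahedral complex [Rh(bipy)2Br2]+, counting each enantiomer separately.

The six octahedral sites form three mutually perpendicular trans pairs.
Each bipy is bidentate and must span two cis positions.
The distinct arrangements are (2 in all): Br trans; Br cis (chiral).
One of these lacks any improper symmetry element and so occurs as an enantiomeric pair, giving 2 + 1 = 3 stereoisomers in total.

3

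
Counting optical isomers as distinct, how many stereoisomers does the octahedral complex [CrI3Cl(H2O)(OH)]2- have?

5

An octahedron has six vertices in three trans pairs; every non-trans pair is cis.
Systematic placement gives 4 geometric isomers: I mer (3 arrangements); I fac (chiral).
One of these lacks any improper symmetry element and so occurs as an enantiomeric pair, giving 4 + 1 = 5 stereoisomers in total.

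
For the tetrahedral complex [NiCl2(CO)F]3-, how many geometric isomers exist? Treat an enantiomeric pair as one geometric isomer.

1

In a tetrahedral complex all four positions are equivalent and every pair of ligands is adjacent — there is no cis/trans distinction.
Only one geometric arrangement is possible.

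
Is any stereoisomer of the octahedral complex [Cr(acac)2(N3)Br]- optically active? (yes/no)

Each acac is bidentate and must span two cis positions.
Working through the distinct placements yields 2 geometric isomers: N3 and Br mutually trans; N3 and Br mutually cis (chiral).
One of these lacks any improper symmetry element and so occurs as an enantiomeric pair, giving 2 + 1 = 3 stereoisomers in total.

yes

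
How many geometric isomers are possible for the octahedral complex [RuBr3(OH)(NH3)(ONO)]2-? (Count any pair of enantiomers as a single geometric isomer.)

4

The distinct arrangements are (4 in all): Br mer (3 arrangements); Br fac (chiral).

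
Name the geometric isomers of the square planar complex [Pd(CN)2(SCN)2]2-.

Systematic placement gives 2 geometric isomers: CN cis; CN trans.

cis and trans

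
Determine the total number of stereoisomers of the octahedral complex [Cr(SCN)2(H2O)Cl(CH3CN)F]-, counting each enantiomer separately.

In an octahedral complex each vertex has one trans partner and four cis neighbours.
Exhaustive case analysis gives 9 geometric isomers.
Of these, 6 lack any improper symmetry element and so occur as enantiomeric pairs, giving 9 + 6 = 15 stereoisomers in total.

15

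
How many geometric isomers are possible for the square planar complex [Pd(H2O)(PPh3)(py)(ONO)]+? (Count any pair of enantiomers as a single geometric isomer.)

3

In a square planar complex each vertex has one trans partner and two cis neighbours.
Systematic placement gives 3 geometric isomers: (H2O/PPh3 trans, ONO/py trans); (H2O/py trans, ONO/PPh3 trans); (H2O/ONO trans, PPh3/py trans).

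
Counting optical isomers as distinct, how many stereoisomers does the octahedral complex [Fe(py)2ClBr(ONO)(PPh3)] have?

In an octahedral complex each vertex has one trans partner and four cis neighbours.
Placing the ligands in turn and identifying arrangements related by rotation or reflection leaves 9 distinct geometric isomers.
Of these, 6 lack any improper symmetry element and so occur as enantiomeric pairs, giving 9 + 6 = 15 stereoisomers in total.

15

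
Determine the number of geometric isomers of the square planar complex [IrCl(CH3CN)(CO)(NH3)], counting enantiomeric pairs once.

3

In a square planar complex each vertex has one trans partner and two cis neighbours.
There are 3 geometric isomers: (CH3CN/Cl trans, CO/NH3 trans); (CH3CN/NH3 trans, CO/Cl trans); (CH3CN/CO trans, Cl/NH3 trans).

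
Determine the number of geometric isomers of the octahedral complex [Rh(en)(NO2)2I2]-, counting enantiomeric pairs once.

Each en is bidentate and must span two cis positions.
There are 3 geometric isomers: NO2 cis, I trans; NO2 cis, I cis (chiral); NO2 trans, I cis.

3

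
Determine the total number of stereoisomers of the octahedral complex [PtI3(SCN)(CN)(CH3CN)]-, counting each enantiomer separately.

The six octahedral sites form three mutually perpendicular trans pairs.
There are 4 geometric isomers: I mer (3 arrangements); I fac (chiral).
One of these lacks any improper symmetry element and so occurs as an enantiomeric pair, giving 4 + 1 = 5 stereoisomers in total.

5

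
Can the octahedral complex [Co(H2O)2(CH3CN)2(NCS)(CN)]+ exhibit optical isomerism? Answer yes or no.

yes

The six octahedral sites form three mutually perpendicular trans pairs.
There are 6 geometric isomers: H2O cis, CH3CN trans; H2O trans, CH3CN trans; H2O cis, CH3CN cis (3 arrangements, 2 chiral); H2O trans, CH3CN cis.
Of these, 2 lack any improper symmetry element and so occur as enantiomeric pairs, giving 6 + 2 = 8 stereoisomers in total.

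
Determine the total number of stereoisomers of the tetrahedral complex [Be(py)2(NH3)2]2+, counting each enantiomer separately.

Only one geometric arrangement is possible.

1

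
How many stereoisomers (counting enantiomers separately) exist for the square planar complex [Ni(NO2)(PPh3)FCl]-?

3

Systematic placement gives 3 geometric isomers: (Cl/NO2 trans, F/PPh3 trans); (Cl/PPh3 trans, F/NO2 trans); (Cl/F trans, NO2/PPh3 trans).
Each arrangement has an internal mirror plane or centre of symmetry, so none is chiral.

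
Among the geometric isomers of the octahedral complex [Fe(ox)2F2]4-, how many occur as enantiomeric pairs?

An octahedron has six vertices in three trans pairs; every non-trans pair is cis.
Each ox is bidentate and must span two cis positions.
There are 2 geometric isomers: F trans; F cis (chiral).
One of these lacks any improper symmetry element and so occurs as an enantiomeric pair, giving 2 + 1 = 3 stereoisomers in total.

1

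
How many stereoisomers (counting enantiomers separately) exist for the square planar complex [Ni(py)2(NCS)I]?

In a square planar complex each vertex has one trans partner and two cis neighbours.
Working through the distinct placements yields 2 geometric isomers: py cis; py trans.
Each arrangement has an internal mirror plane or centre of symmetry, so none is chiral.

2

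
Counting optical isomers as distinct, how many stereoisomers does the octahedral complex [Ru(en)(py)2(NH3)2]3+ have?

An octahedron has six vertices in three trans pairs; every non-trans pair is cis.
Each en is bidentate and must span two cis positions.
The distinct arrangements are (3 in all): py cis, NH3 trans; py trans, NH3 cis; py cis, NH3 cis (chiral).
One of these lacks any improper symmetry element and so occurs as an enantiomeric pair, giving 3 + 1 = 4 stereoisomers in total.

4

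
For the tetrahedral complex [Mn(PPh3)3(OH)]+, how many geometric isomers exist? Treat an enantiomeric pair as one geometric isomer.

In a tetrahedral complex all four positions are equivalent and every pair of ligands is adjacent — there is no cis/trans distinction.
Only one geometric arrangement is possible.

1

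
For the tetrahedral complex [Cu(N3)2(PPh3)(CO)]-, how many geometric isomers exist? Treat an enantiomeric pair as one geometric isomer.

All four vertices of a tetrahedron are equivalent and mutually adjacent, so cis/trans isomerism cannot arise.
Only one geometric arrangement is possible.

1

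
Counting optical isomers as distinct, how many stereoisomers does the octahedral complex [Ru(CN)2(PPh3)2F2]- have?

The distinct arrangements are (5 in all): CN trans, PPh3 trans, F trans; CN trans, PPh3 cis, F cis; CN cis, PPh3 trans, F cis; CN cis, PPh3 cis, F cis (chiral); CN cis, PPh3 cis, F trans.
One of these lacks any improper symmetry element and so occurs as an enantiomeric pair, giving 5 + 1 = 6 stereoisomers in total.

6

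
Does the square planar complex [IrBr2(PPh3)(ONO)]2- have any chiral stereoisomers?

A square has two trans pairs of vertices; adjacent vertices are cis.
Systematic placement gives 2 geometric isomers: Br cis; Br trans.
Each arrangement has an internal mirror plane or centre of symmetry, so none is chiral.

no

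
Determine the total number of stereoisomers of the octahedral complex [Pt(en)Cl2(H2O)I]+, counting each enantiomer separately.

Each en is bidentate and must span two cis positions.
There are 4 geometric isomers: Cl trans; Cl cis (3 arrangements, 2 chiral).
Of these, 2 lack any improper symmetry element and so occur as enantiomeric pairs, giving 4 + 2 = 6 stereoisomers in total.

6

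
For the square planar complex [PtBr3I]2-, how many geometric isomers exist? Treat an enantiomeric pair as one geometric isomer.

In a square planar complex each vertex has one trans partner and two cis neighbours.
Only one geometric arrangement is possible.

1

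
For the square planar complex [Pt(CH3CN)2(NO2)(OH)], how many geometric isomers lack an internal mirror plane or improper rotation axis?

In a square planar complex each vertex has one trans partner and two cis neighbours.
There are 2 geometric isomers: CH3CN cis; CH3CN trans.
Each arrangement has an internal mirror plane or centre of symmetry, so none is chiral.

0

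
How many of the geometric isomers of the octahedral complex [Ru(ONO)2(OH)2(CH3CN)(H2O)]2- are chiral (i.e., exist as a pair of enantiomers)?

2

The distinct arrangements are (6 in all): ONO trans, OH trans; ONO cis, OH cis (3 arrangements, 2 chiral); ONO trans, OH cis; ONO cis, OH trans.
Of these, 2 lack any improper symmetry element and so occur as enantiomeric pairs, giving 6 + 2 = 8 stereoisomers in total.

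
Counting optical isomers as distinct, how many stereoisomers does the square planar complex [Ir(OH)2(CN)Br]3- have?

A square has two trans pairs of vertices; adjacent vertices are cis.
There are 2 geometric isomers: OH cis; OH trans.
Each arrangement has an internal mirror plane or centre of symmetry, so none is chiral.

2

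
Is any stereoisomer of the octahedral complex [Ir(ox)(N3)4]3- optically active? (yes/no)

An octahedron has six vertices in three trans pairs; every non-trans pair is cis.
Each ox is bidentate and must span two cis positions.
Only one geometric arrangement is possible.

no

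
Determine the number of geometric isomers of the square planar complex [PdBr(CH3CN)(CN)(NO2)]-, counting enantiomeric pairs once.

A square has two trans pairs of vertices; adjacent vertices are cis.
Systematic placement gives 3 geometric isomers: (Br/CN trans, CH3CN/NO2 trans); (Br/NO2 trans, CH3CN/CN trans); (Br/CH3CN trans, CN/NO2 trans).

3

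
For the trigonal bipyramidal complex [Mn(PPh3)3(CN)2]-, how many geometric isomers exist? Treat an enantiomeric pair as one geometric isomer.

In a trigonal bipyramid the two axial positions differ from the three equatorial ones.
Working through the distinct placements yields 3 geometric isomers: CN both axial; CN one axial, one equatorial; CN both equatorial.

3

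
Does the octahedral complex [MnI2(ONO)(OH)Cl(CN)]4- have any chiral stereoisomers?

yes

The six octahedral sites form three mutually perpendicular trans pairs.
Placing the ligands in turn and identifying arrangements related by rotation or reflection leaves 9 distinct geometric isomers.
Of these, 6 lack any improper symmetry element and so occur as enantiomeric pairs, giving 9 + 6 = 15 stereoisomers in total.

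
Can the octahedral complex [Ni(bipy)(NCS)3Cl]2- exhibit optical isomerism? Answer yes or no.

An octahedron has six vertices in three trans pairs; every non-trans pair is cis.
Each bipy is bidentate and must span two cis positions.
Systematic placement gives 2 geometric isomers: NCS fac; NCS mer.
Each arrangement has an internal mirror plane or centre of symmetry, so none is chiral.

no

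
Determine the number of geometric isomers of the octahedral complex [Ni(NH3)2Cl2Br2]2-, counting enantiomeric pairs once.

5

In an octahedral complex each vertex has one trans partner and four cis neighbours.
There are 5 geometric isomers: NH3 trans, Cl trans, Br trans; NH3 cis, Cl cis, Br trans; NH3 trans, Cl cis, Br cis; NH3 cis, Cl cis, Br cis (chiral); NH3 cis, Cl trans, Br cis.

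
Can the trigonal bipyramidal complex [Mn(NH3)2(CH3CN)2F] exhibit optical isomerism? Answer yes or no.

Exhaustive case analysis gives 5 geometric isomers.
One of these lacks any improper symmetry element and so occurs as an enantiomeric pair, giving 5 + 1 = 6 stereoisomers in total.

yes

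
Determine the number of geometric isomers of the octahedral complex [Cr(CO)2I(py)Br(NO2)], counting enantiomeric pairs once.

9

In an octahedral complex each vertex has one trans partner and four cis neighbours.
Exhaustive case analysis gives 9 geometric isomers.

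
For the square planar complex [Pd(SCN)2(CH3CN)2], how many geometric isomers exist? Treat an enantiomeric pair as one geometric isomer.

2

There are 2 geometric isomers: SCN cis; SCN trans.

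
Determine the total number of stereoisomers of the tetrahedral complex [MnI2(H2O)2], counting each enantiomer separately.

In a tetrahedral complex all four positions are equivalent and every pair of ligands is adjacent — there is no cis/trans distinction.
Only one geometric arrangement is possible.

1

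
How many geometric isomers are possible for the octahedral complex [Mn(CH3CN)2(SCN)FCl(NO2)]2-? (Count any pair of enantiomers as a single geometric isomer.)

9

Placing the ligands in turn and identifying arrangements related by rotation or reflection leaves 9 distinct geometric isomers.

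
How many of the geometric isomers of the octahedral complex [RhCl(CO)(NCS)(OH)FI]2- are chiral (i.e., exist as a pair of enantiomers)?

In an octahedral complex each vertex has one trans partner and four cis neighbours.
Placing the ligands in turn and identifying arrangements related by rotation or reflection leaves 15 distinct geometric isomers.
Of these, 15 lack any improper symmetry element and so occur as enantiomeric pairs, giving 15 + 15 = 30 stereoisomers in total.

15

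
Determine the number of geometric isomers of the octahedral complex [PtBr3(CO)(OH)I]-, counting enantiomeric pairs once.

An octahedron has six vertices in three trans pairs; every non-trans pair is cis.
Working through the distinct placements yields 4 geometric isomers: Br mer (3 arrangements); Br fac (chiral).

4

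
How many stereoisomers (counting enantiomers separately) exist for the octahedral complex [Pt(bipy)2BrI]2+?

3

The six octahedral sites form three mutually perpendicular trans pairs.
Each bipy is bidentate and must span two cis positions.
Systematic placement gives 2 geometric isomers: Br and I mutually trans; Br and I mutually cis (chiral).
One of these lacks any improper symmetry element and so occurs as an enantiomeric pair, giving 2 + 1 = 3 stereoisomers in total.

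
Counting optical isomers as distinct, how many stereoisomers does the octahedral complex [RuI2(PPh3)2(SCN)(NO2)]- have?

8

The six octahedral sites form three mutually perpendicular trans pairs.
The distinct arrangements are (6 in all): I trans, PPh3 cis; I trans, PPh3 trans; I cis, PPh3 cis (3 arrangements, 2 chiral); I cis, PPh3 trans.
Of these, 2 lack any improper symmetry element and so occur as enantiomeric pairs, giving 6 + 2 = 8 stereoisomers in total.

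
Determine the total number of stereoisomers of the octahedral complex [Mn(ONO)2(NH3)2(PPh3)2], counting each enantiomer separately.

6

An octahedron has six vertices in three trans pairs; every non-trans pair is cis.
Systematic placement gives 5 geometric isomers: ONO trans, NH3 trans, PPh3 trans; ONO cis, NH3 trans, PPh3 cis; ONO cis, NH3 cis, PPh3 trans; ONO cis, NH3 cis, PPh3 cis (chiral); ONO trans, NH3 cis, PPh3 cis.
One of these lacks any improper symmetry element and so occurs as an enantiomeric pair, giving 5 + 1 = 6 stereoisomers in total.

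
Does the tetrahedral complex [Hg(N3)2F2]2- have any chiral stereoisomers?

Only one geometric arrangement is possible.

no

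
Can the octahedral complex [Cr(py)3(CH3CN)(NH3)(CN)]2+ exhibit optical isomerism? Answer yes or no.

yes

The distinct arrangements are (4 in all): py mer (3 arrangements); py fac (chiral).
One of these lacks any improper symmetry element and so occurs as an enantiomeric pair, giving 4 + 1 = 5 stereoisomers in total.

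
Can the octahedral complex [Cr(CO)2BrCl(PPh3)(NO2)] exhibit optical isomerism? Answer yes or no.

An octahedron has six vertices in three trans pairs; every non-trans pair is cis.
Systematic enumeration (placing each ligand type in turn and discarding arrangements equivalent by rotation or reflection) gives 9 geometric isomers.
Of these, 6 lack any improper symmetry element and so occur as enantiomeric pairs, giving 9 + 6 = 15 stereoisomers in total.

yes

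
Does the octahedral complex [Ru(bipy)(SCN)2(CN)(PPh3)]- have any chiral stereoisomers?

yes

Each bipy is bidentate and must span two cis positions.
Working through the distinct placements yields 4 geometric isomers: SCN cis (3 arrangements, 2 chiral); SCN trans.
Of these, 2 lack any improper symmetry element and so occur as enantiomeric pairs, giving 4 + 2 = 6 stereoisomers in total.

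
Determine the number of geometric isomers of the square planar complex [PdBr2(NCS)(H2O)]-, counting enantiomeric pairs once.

A square has two trans pairs of vertices; adjacent vertices are cis.
Systematic placement gives 2 geometric isomers: Br cis; Br trans.

2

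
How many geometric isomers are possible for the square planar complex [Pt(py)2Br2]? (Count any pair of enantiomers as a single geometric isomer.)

2

Systematic placement gives 2 geometric isomers: py cis; py trans.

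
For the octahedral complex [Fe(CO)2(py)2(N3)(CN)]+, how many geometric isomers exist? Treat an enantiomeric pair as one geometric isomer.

6

In an octahedral complex each vertex has one trans partner and four cis neighbours.
There are 6 geometric isomers: CO cis, py trans; CO cis, py cis (3 arrangements, 2 chiral); CO trans, py trans; CO trans, py cis.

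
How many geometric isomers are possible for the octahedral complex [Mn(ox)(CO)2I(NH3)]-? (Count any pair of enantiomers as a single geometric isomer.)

4

In an octahedral complex each vertex has one trans partner and four cis neighbours.
Each ox is bidentate and must span two cis positions.
Systematic placement gives 4 geometric isomers: CO trans; CO cis (3 arrangements, 2 chiral).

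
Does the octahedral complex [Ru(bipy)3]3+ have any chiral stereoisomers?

yes

In an octahedral complex each vertex has one trans partner and four cis neighbours.
Each bipy is bidentate and must span two cis positions.
Only one geometric arrangement is possible; it has no improper symmetry element, so it exists as a pair of enantiomers (2 stereoisomers).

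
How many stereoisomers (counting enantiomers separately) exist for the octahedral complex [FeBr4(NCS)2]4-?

In an octahedral complex each vertex has one trans partner and four cis neighbours.
The distinct arrangements are (2 in all): NCS trans; NCS cis.
Each arrangement has an internal mirror plane or centre of symmetry, so none is chiral.

2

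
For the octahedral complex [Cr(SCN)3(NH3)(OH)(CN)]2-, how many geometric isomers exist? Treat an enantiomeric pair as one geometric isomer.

4

The distinct arrangements are (4 in all): SCN mer (3 arrangements); SCN fac (chiral).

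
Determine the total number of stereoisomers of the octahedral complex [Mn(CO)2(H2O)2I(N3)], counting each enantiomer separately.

Systematic placement gives 6 geometric isomers: CO trans, H2O trans; CO trans, H2O cis; CO cis, H2O cis (3 arrangements, 2 chiral); CO cis, H2O trans.
Of these, 2 lack any improper symmetry element and so occur as enantiomeric pairs, giving 6 + 2 = 8 stereoisomers in total.

8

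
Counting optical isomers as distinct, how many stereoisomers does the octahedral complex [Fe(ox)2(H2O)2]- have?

An octahedron has six vertices in three trans pairs; every non-trans pair is cis.
Each ox is bidentate and must span two cis positions.
The distinct arrangements are (2 in all): H2O trans; H2O cis (chiral).
One of these lacks any improper symmetry element and so occurs as an enantiomeric pair, giving 2 + 1 = 3 stereoisomers in total.

3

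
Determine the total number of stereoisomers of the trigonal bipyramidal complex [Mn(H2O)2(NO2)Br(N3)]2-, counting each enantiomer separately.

10

Systematic enumeration (placing each ligand type in turn and discarding arrangements equivalent by rotation or reflection) gives 7 geometric isomers.
Of these, 3 lack any improper symmetry element and so occur as enantiomeric pairs, giving 7 + 3 = 10 stereoisomers in total.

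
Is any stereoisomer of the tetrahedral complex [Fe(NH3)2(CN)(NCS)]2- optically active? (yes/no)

All four vertices of a tetrahedron are equivalent and mutually adjacent, so cis/trans isomerism cannot arise.
Only one geometric arrangement is possible.

no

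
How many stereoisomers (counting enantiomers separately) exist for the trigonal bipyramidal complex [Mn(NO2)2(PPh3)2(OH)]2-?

A trigonal bipyramid has two axial and three equatorial sites, which are chemically inequivalent.
Exhaustive case analysis gives 5 geometric isomers.
One of these lacks any improper symmetry element and so occurs as an enantiomeric pair, giving 5 + 1 = 6 stereoisomers in total.

6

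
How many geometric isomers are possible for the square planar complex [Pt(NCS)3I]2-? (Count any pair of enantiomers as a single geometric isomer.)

In a square planar complex each vertex has one trans partner and two cis neighbours.
Only one geometric arrangement is possible.

1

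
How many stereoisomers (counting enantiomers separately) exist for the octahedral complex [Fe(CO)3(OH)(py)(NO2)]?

5

In an octahedral complex each vertex has one trans partner and four cis neighbours.
The distinct arrangements are (4 in all): CO mer (3 arrangements); CO fac (chiral).
One of these lacks any improper symmetry element and so occurs as an enantiomeric pair, giving 4 + 1 = 5 stereoisomers in total.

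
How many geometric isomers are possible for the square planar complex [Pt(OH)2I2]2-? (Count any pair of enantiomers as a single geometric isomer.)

A square has two trans pairs of vertices; adjacent vertices are cis.
There are 2 geometric isomers: OH cis; OH trans.

2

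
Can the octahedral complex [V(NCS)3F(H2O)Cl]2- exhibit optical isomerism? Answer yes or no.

yes

In an octahedral complex each vertex has one trans partner and four cis neighbours.
The distinct arrangements are (4 in all): NCS mer (3 arrangements); NCS fac (chiral).
One of these lacks any improper symmetry element and so occurs as an enantiomeric pair, giving 4 + 1 = 5 stereoisomers in total.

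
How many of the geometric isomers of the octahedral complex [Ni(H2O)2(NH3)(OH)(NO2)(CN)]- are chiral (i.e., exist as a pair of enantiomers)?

An octahedron has six vertices in three trans pairs; every non-trans pair is cis.
Placing the ligands in turn and identifying arrangements related by rotation or reflection leaves 9 distinct geometric isomers.
Of these, 6 lack any improper symmetry element and so occur as enantiomeric pairs, giving 9 + 6 = 15 stereoisomers in total.

6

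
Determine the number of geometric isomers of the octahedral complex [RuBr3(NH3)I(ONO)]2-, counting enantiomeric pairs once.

Working through the distinct placements yields 4 geometric isomers: Br mer (3 arrangements); Br fac (chiral).

4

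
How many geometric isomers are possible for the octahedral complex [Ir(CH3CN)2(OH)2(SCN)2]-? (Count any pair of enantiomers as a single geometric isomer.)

5

An octahedron has six vertices in three trans pairs; every non-trans pair is cis.
Systematic placement gives 5 geometric isomers: CH3CN trans, OH trans, SCN trans; CH3CN trans, OH cis, SCN cis; CH3CN cis, OH cis, SCN trans; CH3CN cis, OH cis, SCN cis (chiral); CH3CN cis, OH trans, SCN cis.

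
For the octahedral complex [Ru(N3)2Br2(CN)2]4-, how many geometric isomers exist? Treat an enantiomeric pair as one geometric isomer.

There are 5 geometric isomers: N3 trans, Br trans, CN trans; N3 cis, Br trans, CN cis; N3 trans, Br cis, CN cis; N3 cis, Br cis, CN cis (chiral); N3 cis, Br cis, CN trans.

5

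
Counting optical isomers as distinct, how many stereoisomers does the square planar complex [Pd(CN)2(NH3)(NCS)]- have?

In a square planar complex each vertex has one trans partner and two cis neighbours.
There are 2 geometric isomers: CN cis; CN trans.
Each arrangement has an internal mirror plane or centre of symmetry, so none is chiral.

2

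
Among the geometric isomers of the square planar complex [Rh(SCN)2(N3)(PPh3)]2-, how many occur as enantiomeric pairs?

0

There are 2 geometric isomers: SCN cis; SCN trans.
Each arrangement has an internal mirror plane or centre of symmetry, so none is chiral.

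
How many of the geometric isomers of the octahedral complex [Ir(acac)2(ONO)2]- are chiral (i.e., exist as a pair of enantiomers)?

An octahedron has six vertices in three trans pairs; every non-trans pair is cis.
Each acac is bidentate and must span two cis positions.
The distinct arrangements are (2 in all): ONO trans; ONO cis (chiral).
One of these lacks any improper symmetry element and so occurs as an enantiomeric pair, giving 2 + 1 = 3 stereoisomers in total.

1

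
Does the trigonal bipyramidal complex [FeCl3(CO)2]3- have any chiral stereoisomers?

A trigonal bipyramid has two axial and three equatorial sites, which are chemically inequivalent.
There are 3 geometric isomers: CO both axial; CO one axial, one equatorial; CO both equatorial.
Each arrangement has an internal mirror plane or centre of symmetry, so none is chiral.

no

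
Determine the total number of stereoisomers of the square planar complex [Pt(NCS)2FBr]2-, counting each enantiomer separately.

In a square planar complex each vertex has one trans partner and two cis neighbours.
The distinct arrangements are (2 in all): NCS cis; NCS trans.
Each arrangement has an internal mirror plane or centre of symmetry, so none is chiral.

2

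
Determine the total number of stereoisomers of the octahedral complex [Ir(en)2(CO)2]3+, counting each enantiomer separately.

3

An octahedron has six vertices in three trans pairs; every non-trans pair is cis.
Each en is bidentate and must span two cis positions.
Systematic placement gives 2 geometric isomers: CO trans; CO cis (chiral).
One of these lacks any improper symmetry element and so occurs as an enantiomeric pair, giving 2 + 1 = 3 stereoisomers in total.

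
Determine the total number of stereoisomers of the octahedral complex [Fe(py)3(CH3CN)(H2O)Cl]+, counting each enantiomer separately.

5

The six octahedral sites form three mutually perpendicular trans pairs.
There are 4 geometric isomers: py mer (3 arrangements); py fac (chiral).
One of these lacks any improper symmetry element and so occurs as an enantiomeric pair, giving 4 + 1 = 5 stereoisomers in total.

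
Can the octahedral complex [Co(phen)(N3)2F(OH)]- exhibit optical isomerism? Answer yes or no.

yes

Each phen is bidentate and must span two cis positions.
Working through the distinct placements yields 4 geometric isomers: N3 cis (3 arrangements, 2 chiral); N3 trans.
Of these, 2 lack any improper symmetry element and so occur as enantiomeric pairs, giving 4 + 2 = 6 stereoisomers in total.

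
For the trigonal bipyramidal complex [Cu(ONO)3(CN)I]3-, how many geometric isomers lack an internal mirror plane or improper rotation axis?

In a trigonal bipyramid the two axial positions differ from the three equatorial ones.
Systematic placement gives 4 geometric isomers: CN axial, I axial; CN axial, I equatorial; CN equatorial, I axial; CN equatorial, I equatorial.
Each arrangement has an internal mirror plane or centre of symmetry, so none is chiral.

0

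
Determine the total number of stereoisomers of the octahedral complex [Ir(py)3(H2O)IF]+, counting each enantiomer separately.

5

An octahedron has six vertices in three trans pairs; every non-trans pair is cis.
There are 4 geometric isomers: py mer (3 arrangements); py fac (chiral).
One of these lacks any improper symmetry element and so occurs as an enantiomeric pair, giving 4 + 1 = 5 stereoisomers in total.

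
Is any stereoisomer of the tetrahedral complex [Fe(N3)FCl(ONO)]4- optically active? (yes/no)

yes

All four vertices of a tetrahedron are equivalent and mutually adjacent, so cis/trans isomerism cannot arise.
Only one geometric arrangement is possible; it has no improper symmetry element, so it exists as a pair of enantiomers (2 stereoisomers).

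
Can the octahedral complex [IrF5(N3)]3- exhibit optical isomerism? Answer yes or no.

no

In an octahedral complex each vertex has one trans partner and four cis neighbours.
Only one geometric arrangement is possible.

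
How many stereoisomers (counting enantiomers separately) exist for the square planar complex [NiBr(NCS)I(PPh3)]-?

3

A square has two trans pairs of vertices; adjacent vertices are cis.
The distinct arrangements are (3 in all): (Br/NCS trans, I/PPh3 trans); (Br/PPh3 trans, I/NCS trans); (Br/I trans, NCS/PPh3 trans).
Each arrangement has an internal mirror plane or centre of symmetry, so none is chiral.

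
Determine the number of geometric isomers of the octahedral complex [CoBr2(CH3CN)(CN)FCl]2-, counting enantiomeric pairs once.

9

Exhaustive case analysis gives 9 geometric isomers.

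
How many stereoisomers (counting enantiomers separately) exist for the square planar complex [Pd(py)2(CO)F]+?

A square has two trans pairs of vertices; adjacent vertices are cis.
There are 2 geometric isomers: py cis; py trans.
Each arrangement has an internal mirror plane or centre of symmetry, so none is chiral.

2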